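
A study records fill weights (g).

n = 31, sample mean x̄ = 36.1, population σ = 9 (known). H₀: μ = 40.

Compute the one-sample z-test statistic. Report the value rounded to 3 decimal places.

test statistic = -2.413

SE = σ/√n = 9/√31 = 1.6164
z = (x̄−μ₀)/SE = (36.1−40)/1.6164 = -2.4127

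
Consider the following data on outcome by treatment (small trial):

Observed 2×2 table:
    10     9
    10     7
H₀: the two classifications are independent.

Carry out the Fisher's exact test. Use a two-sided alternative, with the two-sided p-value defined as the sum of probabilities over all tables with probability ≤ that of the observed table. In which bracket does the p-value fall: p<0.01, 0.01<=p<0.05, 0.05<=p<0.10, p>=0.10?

Margins: r₁=19, r₂=17, c₁=20, c₂=16, n=36
p_obs = C(19,10)·C(17,10)/C(36,20); sum pmf over tables with pmf ≤ p_obs
p-value (two-sided) = 0.74857
→ bracket: p>=0.10

p-value bracket: p>=0.10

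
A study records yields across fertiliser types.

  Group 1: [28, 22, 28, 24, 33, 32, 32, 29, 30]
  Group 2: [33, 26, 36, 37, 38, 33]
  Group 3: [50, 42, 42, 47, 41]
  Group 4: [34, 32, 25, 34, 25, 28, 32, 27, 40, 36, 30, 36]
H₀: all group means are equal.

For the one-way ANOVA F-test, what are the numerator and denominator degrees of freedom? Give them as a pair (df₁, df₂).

k = 4 groups, N = 32 total
df = (k−1, N−k) = (4−1, 32−4) = (3, 28)

degrees of freedom = [3, 28]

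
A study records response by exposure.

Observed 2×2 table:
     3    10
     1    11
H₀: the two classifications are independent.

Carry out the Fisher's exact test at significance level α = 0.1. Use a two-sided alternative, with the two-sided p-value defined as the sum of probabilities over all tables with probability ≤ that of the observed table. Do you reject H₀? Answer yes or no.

Margins: r₁=13, r₂=12, c₁=4, c₂=21, n=25
p_obs = C(13,3)·C(12,1)/C(25,4); sum pmf over tables with pmf ≤ p_obs
p-value (two-sided) = 0.59304
At α=0.1: p ≥ α → fail to reject H₀

reject H₀: no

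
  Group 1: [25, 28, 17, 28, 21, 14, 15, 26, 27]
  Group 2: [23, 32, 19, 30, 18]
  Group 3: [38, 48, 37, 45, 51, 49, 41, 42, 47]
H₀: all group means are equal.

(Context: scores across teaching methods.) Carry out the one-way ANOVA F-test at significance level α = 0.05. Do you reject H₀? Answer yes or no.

reject H₀: yes

Group means [22.33, 24.40, 44.22], grand mean 31.348
SSB = Σnᵢ(x̄ᵢ−x̄)² = 2464.462; SSW = ΣΣ(x−x̄ᵢ)² = 618.756
MSB = 2464.462/2 = 1232.2309; MSW = 618.756/20 = 30.9378
F = MSB/MSW = 39.8293
df = (2, 20)
p-value (upper-tail) = 0.00000
At α=0.05: p < α → reject H₀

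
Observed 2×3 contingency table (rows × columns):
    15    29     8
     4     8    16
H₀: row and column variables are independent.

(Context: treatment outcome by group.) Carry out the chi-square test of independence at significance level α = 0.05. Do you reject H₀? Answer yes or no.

reject H₀: yes

Row totals [52, 28], col totals [19, 37, 24], n=80
χ² = (15−12.35)²/12.35 + (29−24.05)²/24.05 + (8−15.60)²/15.60 + (4−6.65)²/6.65 + (8−12.95)²/12.95 + (16−8.40)²/8.40 = 15.1143
df = 2
p-value (upper-tail) = 0.00052
At α=0.05: p < α → reject H₀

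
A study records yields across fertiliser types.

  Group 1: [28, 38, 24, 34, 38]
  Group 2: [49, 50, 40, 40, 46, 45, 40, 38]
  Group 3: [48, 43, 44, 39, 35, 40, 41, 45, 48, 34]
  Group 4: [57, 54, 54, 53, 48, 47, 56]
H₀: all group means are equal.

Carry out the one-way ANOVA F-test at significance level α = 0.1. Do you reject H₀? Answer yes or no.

Group means [32.40, 43.50, 41.70, 52.71], grand mean 43.200
SSB = Σnᵢ(x̄ᵢ−x̄)² = 1240.071; SSW = ΣΣ(x−x̄ᵢ)² = 602.729
MSB = 1240.071/3 = 413.3571; MSW = 602.729/26 = 23.1819
F = MSB/MSW = 17.8311
df = (3, 26)
p-value (upper-tail) = 0.00000
At α=0.1: p < α → reject H₀

reject H₀: yes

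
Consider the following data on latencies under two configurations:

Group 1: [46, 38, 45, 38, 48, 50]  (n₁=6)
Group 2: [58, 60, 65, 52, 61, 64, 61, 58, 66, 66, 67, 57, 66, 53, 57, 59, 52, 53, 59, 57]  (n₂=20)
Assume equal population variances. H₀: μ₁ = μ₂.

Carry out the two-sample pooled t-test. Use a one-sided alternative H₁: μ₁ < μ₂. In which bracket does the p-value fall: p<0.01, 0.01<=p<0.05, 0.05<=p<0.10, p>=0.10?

x̄₁=44.167, s₁=5.076, n₁=6
x̄₂=59.550, s₂=4.915, n₂=20
s_p² = [5·5.076² + 19·4.915²]/24 = 24.4910
SE = √(s_p²·(1/6+1/20)) = 2.3036
t = (44.167−59.550)/2.3036 = -6.6781
df = 24
p-value (one-sided, H₁ less) = 0.00000
→ bracket: p<0.01

p-value bracket: p<0.01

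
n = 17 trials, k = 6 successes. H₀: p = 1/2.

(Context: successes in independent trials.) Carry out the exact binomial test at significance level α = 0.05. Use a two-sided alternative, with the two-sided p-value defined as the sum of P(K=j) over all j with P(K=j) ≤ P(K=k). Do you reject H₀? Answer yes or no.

Exact binomial: n=17, k=6, p₀=1/2=0.5000
P(X=j) = C(n,j)·p₀^j·(1−p₀)^(n−j); p = Σ P(X=j) over j with P(X=j) ≤ P(X=6)
p-value (two-sided) = 0.33231
At α=0.05: p ≥ α → fail to reject H₀

reject H₀: no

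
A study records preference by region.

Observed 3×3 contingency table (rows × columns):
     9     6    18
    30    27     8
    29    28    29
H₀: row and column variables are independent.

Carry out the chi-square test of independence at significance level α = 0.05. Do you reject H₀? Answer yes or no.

reject H₀: yes

Row totals [33, 65, 86], col totals [68, 61, 55], n=184
χ² = (9−12.20)²/12.20 + (6−10.94)²/10.94 + (18−9.86)²/9.86 + (30−24.02)²/24.02 + (27−21.55)²/21.55 + (8−19.43)²/19.43 + (29−31.78)²/31.78 + (28−28.51)²/28.51 + (29−25.71)²/25.71 = 20.0434
df = 4
p-value (upper-tail) = 0.00049
At α=0.05: p < α → reject H₀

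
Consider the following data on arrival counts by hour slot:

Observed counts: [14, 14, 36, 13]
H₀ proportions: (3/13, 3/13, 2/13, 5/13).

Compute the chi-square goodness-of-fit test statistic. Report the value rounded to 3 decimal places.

test statistic = 60.170

n = 77; E_i = n·p_i = [17.77, 17.77, 11.85, 29.62]
χ² = (14−17.77)²/17.77 + (14−17.77)²/17.77 + (36−11.85)²/11.85 + (13−29.62)²/29.62 = 60.1697
df = 3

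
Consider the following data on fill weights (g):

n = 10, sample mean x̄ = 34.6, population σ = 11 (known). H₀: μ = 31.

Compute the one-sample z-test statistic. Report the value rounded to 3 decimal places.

SE = σ/√n = 11/√10 = 3.4785
z = (x̄−μ₀)/SE = (34.6−31)/3.4785 = 1.0349

test statistic = 1.035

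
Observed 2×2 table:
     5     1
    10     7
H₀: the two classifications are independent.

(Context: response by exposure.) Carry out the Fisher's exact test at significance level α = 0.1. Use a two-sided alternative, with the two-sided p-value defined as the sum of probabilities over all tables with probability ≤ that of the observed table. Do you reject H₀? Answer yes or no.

Margins: r₁=6, r₂=17, c₁=15, c₂=8, n=23
p_obs = C(6,5)·C(17,10)/C(23,15); sum pmf over tables with pmf ≤ p_obs
p-value (two-sided) = 0.36898
At α=0.1: p ≥ α → fail to reject H₀

reject H₀: no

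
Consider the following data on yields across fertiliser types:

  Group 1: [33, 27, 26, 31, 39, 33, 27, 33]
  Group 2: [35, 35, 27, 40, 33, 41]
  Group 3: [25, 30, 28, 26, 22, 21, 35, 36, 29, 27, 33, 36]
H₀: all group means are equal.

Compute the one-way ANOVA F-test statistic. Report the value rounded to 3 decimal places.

test statistic = 3.148

Group means [31.12, 35.17, 29.00], grand mean 31.077
SSB = Σnᵢ(x̄ᵢ−x̄)² = 152.138; SSW = ΣΣ(x−x̄ᵢ)² = 555.708
MSB = 152.138/2 = 76.0689; MSW = 555.708/23 = 24.1612
F = MSB/MSW = 3.1484
df = (2, 23)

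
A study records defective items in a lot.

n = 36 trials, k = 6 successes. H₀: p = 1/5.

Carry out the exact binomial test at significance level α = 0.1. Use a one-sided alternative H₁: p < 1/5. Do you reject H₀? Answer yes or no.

reject H₀: no

Exact binomial: n=36, k=6, p₀=1/5=0.2000
P(X≤6) from Σ C(n,i)·p₀^i·(1−p₀)^(n−i)
p-value (one-sided, H₁ less) = 0.40069
At α=0.1: p ≥ α → fail to reject H₀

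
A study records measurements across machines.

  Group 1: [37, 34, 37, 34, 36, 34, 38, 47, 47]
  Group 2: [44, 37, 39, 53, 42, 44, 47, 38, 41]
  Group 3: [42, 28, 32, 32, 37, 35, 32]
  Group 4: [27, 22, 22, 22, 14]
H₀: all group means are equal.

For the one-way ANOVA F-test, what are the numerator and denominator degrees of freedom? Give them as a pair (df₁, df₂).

degrees of freedom = [3, 26]

k = 4 groups, N = 30 total
df = (k−1, N−k) = (4−1, 30−4) = (3, 26)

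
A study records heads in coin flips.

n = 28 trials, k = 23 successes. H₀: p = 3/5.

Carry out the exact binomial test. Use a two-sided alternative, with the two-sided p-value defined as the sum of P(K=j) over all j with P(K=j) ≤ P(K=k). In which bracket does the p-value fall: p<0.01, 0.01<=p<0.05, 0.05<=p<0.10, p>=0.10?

p-value bracket: 0.01<=p<0.05

Exact binomial: n=28, k=23, p₀=3/5=0.6000
P(X=j) = C(n,j)·p₀^j·(1−p₀)^(n−j); p = Σ P(X=j) over j with P(X=j) ≤ P(X=23)
p-value (two-sided) = 0.01927
→ bracket: 0.01<=p<0.05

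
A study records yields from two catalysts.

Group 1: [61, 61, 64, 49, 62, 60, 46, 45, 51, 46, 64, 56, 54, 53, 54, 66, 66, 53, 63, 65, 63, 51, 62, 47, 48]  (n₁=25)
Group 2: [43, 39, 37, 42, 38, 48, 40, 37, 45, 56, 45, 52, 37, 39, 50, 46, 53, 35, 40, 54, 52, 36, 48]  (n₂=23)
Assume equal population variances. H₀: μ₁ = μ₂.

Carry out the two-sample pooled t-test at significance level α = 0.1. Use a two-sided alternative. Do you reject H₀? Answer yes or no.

reject H₀: yes

x̄₁=56.400, s₁=7.165, n₁=25
x̄₂=44.000, s₂=6.544, n₂=23
s_p² = [24·7.165² + 22·6.544²]/46 = 47.2609
SE = √(s_p²·(1/25+1/23)) = 1.9863
t = (56.400−44.000)/1.9863 = 6.2429
df = 46
p-value (two-sided) = 0.00000
At α=0.1: p < α → reject H₀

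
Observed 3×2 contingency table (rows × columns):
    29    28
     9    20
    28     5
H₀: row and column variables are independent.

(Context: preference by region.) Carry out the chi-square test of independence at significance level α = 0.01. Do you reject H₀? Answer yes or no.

reject H₀: yes

Row totals [57, 29, 33], col totals [66, 53], n=119
χ² = (29−31.61)²/31.61 + (28−25.39)²/25.39 + (9−16.08)²/16.08 + (20−12.92)²/12.92 + (28−18.30)²/18.30 + (5−14.70)²/14.70 = 19.0272
df = 2
p-value (upper-tail) = 0.00007
At α=0.01: p < α → reject H₀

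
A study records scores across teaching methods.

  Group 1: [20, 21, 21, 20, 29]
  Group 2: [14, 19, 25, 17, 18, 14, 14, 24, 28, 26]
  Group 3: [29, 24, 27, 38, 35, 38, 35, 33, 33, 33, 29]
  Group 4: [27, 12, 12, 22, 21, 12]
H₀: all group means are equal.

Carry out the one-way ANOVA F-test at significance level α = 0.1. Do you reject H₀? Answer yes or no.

Group means [22.20, 19.90, 32.18, 17.67], grand mean 24.062
SSB = Σnᵢ(x̄ᵢ−x̄)² = 1161.205; SSW = ΣΣ(x−x̄ᵢ)² = 734.670
MSB = 1161.205/3 = 387.0684; MSW = 734.670/28 = 26.2382
F = MSB/MSW = 14.7521
df = (3, 28)
p-value (upper-tail) = 0.00001
At α=0.1: p < α → reject H₀

reject H₀: yes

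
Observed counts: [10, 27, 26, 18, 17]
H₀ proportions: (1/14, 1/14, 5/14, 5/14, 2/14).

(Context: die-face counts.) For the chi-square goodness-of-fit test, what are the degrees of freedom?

df = k − 1 = 5 − 1 = 4

degrees of freedom = 4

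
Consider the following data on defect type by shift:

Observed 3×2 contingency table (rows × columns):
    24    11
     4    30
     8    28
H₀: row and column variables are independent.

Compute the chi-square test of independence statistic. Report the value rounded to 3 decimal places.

test statistic = 28.240

Row totals [35, 34, 36], col totals [36, 69], n=105
χ² = (24−12.00)²/12.00 + (11−23.00)²/23.00 + (4−11.66)²/11.66 + (30−22.34)²/22.34 + (8−12.34)²/12.34 + (28−23.66)²/23.66 = 28.2400
df = 2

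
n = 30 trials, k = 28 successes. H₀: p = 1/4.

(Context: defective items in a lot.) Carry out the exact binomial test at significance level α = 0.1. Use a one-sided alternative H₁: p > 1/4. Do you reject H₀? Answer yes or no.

Exact binomial: n=30, k=28, p₀=1/4=0.2500
P(X≥28) from Σ C(n,i)·p₀^i·(1−p₀)^(n−i)
p-value (one-sided, H₁ greater) = 0.00000
At α=0.1: p < α → reject H₀

reject H₀: yes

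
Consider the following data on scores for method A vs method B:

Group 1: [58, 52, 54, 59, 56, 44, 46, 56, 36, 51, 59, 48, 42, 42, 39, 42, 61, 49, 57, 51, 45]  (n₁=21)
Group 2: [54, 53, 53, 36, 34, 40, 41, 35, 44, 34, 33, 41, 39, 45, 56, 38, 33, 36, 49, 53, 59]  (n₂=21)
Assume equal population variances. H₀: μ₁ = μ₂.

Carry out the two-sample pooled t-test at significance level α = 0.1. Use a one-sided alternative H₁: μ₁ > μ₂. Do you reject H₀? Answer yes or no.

x̄₁=49.857, s₁=7.350, n₁=21
x̄₂=43.143, s₂=8.569, n₂=21
s_p² = [20·7.350² + 20·8.569²]/40 = 63.7286
SE = √(s_p²·(1/21+1/21)) = 2.4636
t = (49.857−43.143)/2.4636 = 2.7254
df = 40
p-value (one-sided, H₁ greater) = 0.00474
At α=0.1: p < α → reject H₀

reject H₀: yes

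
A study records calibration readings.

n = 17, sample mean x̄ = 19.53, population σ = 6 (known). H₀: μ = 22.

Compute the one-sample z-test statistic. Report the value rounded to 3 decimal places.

SE = σ/√n = 6/√17 = 1.4552
z = (x̄−μ₀)/SE = (19.53−22)/1.4552 = -1.6973

test statistic = -1.697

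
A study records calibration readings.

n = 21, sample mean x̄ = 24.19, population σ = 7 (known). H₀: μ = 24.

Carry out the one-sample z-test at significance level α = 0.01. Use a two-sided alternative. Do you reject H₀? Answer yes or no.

reject H₀: no

SE = σ/√n = 7/√21 = 1.5275
z = (x̄−μ₀)/SE = (24.19−24)/1.5275 = 0.1244
p-value (two-sided) = 0.90101
At α=0.01: p ≥ α → fail to reject H₀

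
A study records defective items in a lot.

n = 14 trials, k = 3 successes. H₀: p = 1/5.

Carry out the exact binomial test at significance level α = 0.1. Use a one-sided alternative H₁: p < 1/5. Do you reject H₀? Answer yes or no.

Exact binomial: n=14, k=3, p₀=1/5=0.2000
P(X≤3) from Σ C(n,i)·p₀^i·(1−p₀)^(n−i)
p-value (one-sided, H₁ less) = 0.69819
At α=0.1: p ≥ α → fail to reject H₀

reject H₀: no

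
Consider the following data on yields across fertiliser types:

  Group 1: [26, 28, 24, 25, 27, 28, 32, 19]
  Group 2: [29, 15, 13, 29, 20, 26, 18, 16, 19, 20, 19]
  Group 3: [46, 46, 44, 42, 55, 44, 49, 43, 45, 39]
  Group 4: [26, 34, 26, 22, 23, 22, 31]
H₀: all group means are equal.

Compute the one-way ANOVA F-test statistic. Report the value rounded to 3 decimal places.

test statistic = 55.370

Group means [26.12, 20.36, 45.30, 26.29], grand mean 29.722
SSB = Σnᵢ(x̄ᵢ−x̄)² = 3576.273; SSW = ΣΣ(x−x̄ᵢ)² = 688.949
MSB = 3576.273/3 = 1192.0911; MSW = 688.949/32 = 21.5297
F = MSB/MSW = 55.3697
df = (3, 32)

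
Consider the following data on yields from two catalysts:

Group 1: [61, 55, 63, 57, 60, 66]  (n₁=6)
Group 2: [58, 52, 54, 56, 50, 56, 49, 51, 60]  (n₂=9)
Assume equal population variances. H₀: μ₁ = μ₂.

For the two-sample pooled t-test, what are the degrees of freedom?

df = n₁ + n₂ − 2 = 6 + 9 − 2 = 13

degrees of freedom = 13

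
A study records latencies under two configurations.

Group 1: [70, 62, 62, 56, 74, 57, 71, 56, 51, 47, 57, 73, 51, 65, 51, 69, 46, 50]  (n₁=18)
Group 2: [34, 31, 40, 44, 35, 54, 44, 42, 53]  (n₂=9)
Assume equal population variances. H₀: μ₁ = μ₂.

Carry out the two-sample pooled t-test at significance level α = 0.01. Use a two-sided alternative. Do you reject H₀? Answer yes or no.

reject H₀: yes

x̄₁=59.333, s₁=9.235, n₁=18
x̄₂=41.889, s₂=7.991, n₂=9
s_p² = [17·9.235² + 8·7.991²]/25 = 78.4356
SE = √(s_p²·(1/18+1/9)) = 3.6156
t = (59.333−41.889)/3.6156 = 4.8248
df = 25
p-value (two-sided) = 0.00006
At α=0.01: p < α → reject H₀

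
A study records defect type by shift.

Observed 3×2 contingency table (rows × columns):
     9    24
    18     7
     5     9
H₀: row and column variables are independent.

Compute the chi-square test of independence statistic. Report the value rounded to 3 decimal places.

test statistic = 12.061

Row totals [33, 25, 14], col totals [32, 40], n=72
χ² = (9−14.67)²/14.67 + (24−18.33)²/18.33 + (18−11.11)²/11.11 + (7−13.89)²/13.89 + (5−6.22)²/6.22 + (9−7.78)²/7.78 = 12.0611
df = 2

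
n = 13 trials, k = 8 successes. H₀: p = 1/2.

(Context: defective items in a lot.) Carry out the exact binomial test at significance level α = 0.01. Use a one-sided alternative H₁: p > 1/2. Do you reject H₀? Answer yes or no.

reject H₀: no

Exact binomial: n=13, k=8, p₀=1/2=0.5000
P(X≥8) from Σ C(n,i)·p₀^i·(1−p₀)^(n−i)
p-value (one-sided, H₁ greater) = 0.29053
At α=0.01: p ≥ α → fail to reject H₀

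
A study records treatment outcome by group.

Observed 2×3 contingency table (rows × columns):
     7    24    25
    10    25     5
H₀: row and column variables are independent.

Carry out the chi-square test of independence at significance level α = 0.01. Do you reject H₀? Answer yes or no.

reject H₀: yes

Row totals [56, 40], col totals [17, 49, 30], n=96
χ² = (7−9.92)²/9.92 + (24−28.58)²/28.58 + (25−17.50)²/17.50 + (10−7.08)²/7.08 + (25−20.42)²/20.42 + (5−12.50)²/12.50 = 11.5370
df = 2
p-value (upper-tail) = 0.00312
At α=0.01: p < α → reject H₀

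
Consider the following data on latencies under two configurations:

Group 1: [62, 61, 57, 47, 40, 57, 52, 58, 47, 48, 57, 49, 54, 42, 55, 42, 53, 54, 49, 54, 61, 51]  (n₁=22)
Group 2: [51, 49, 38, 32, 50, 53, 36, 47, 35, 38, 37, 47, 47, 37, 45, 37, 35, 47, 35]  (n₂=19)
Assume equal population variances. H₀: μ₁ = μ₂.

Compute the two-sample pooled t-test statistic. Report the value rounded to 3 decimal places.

x̄₁=52.273, s₁=6.258, n₁=22
x̄₂=41.895, s₂=6.724, n₂=19
s_p² = [21·6.258² + 18·6.724²]/39 = 41.9526
SE = √(s_p²·(1/22+1/19)) = 2.0285
t = (52.273−41.895)/2.0285 = 5.1160
df = 39

test statistic = 5.116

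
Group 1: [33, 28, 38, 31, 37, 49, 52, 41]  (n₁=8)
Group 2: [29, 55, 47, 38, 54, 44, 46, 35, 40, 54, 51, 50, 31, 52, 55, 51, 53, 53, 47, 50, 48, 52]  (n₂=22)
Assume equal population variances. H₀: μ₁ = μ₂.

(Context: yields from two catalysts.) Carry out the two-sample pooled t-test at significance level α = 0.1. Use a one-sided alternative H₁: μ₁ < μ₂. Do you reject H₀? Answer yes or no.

reject H₀: yes

x̄₁=38.625, s₁=8.434, n₁=8
x̄₂=47.045, s₂=7.755, n₂=22
s_p² = [7·8.434² + 21·7.755²]/28 = 62.8868
SE = √(s_p²·(1/8+1/22)) = 3.2740
t = (38.625−47.045)/3.2740 = -2.5719
df = 28
p-value (one-sided, H₁ less) = 0.00786
At α=0.1: p < α → reject H₀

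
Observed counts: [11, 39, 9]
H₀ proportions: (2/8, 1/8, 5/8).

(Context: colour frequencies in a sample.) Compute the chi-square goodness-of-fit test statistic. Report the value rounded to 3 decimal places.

n = 59; E_i = n·p_i = [14.75, 7.38, 36.88]
χ² = (11−14.75)²/14.75 + (39−7.38)²/7.38 + (9−36.88)²/36.88 = 157.6373
df = 2

test statistic = 157.637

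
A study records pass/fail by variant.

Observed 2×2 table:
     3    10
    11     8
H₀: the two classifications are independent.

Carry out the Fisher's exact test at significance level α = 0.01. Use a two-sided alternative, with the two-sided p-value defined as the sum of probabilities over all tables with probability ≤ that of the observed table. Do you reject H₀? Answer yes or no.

reject H₀: no

Margins: r₁=13, r₂=19, c₁=14, c₂=18, n=32
p_obs = C(13,3)·C(19,11)/C(32,14); sum pmf over tables with pmf ≤ p_obs
p-value (two-sided) = 0.07511
At α=0.01: p ≥ α → fail to reject H₀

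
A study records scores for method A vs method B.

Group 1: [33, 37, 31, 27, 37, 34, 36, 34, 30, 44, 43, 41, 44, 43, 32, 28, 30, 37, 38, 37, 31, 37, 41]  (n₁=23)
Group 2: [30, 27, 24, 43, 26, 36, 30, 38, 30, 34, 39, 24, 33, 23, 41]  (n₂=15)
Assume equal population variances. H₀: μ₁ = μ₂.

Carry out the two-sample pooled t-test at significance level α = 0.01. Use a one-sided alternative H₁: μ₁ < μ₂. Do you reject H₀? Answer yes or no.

reject H₀: no

x̄₁=35.870, s₁=5.155, n₁=23
x̄₂=31.867, s₂=6.490, n₂=15
s_p² = [22·5.155² + 14·6.490²]/36 = 32.6206
SE = √(s_p²·(1/23+1/15)) = 1.8955
t = (35.870−31.867)/1.8955 = 2.1118
df = 36
p-value (one-sided, H₁ less) = 0.97914
At α=0.01: p ≥ α → fail to reject H₀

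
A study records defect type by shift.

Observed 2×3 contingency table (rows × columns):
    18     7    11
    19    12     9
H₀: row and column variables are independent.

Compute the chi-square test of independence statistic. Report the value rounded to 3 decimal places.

test statistic = 1.336

Row totals [36, 40], col totals [37, 19, 20], n=76
χ² = (18−17.53)²/17.53 + (7−9.00)²/9.00 + (11−9.47)²/9.47 + (19−19.47)²/19.47 + (12−10.00)²/10.00 + (9−10.53)²/10.53 = 1.3360
df = 2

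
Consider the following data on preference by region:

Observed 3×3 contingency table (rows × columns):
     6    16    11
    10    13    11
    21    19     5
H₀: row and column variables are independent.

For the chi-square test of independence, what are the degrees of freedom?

degrees of freedom = 4

df = (r−1)(c−1) = (3−1)·(3−1) = 4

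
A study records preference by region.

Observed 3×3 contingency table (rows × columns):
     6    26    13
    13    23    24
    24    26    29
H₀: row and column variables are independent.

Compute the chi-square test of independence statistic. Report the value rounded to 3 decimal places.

test statistic = 9.065

Row totals [45, 60, 79], col totals [43, 75, 66], n=184
χ² = (6−10.52)²/10.52 + (26−18.34)²/18.34 + (13−16.14)²/16.14 + (13−14.02)²/14.02 + (23−24.46)²/24.46 + (24−21.52)²/21.52 + (24−18.46)²/18.46 + (26−32.20)²/32.20 + (29−28.34)²/28.34 = 9.0653
df = 4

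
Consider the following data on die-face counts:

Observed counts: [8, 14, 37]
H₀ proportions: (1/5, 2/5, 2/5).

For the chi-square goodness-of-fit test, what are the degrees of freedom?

degrees of freedom = 2

df = k − 1 = 3 − 1 = 2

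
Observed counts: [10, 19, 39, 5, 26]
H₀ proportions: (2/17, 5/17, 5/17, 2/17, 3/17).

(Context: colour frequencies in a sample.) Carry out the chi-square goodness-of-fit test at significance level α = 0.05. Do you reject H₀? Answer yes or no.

n = 99; E_i = n·p_i = [11.65, 29.12, 29.12, 11.65, 17.47]
χ² = (10−11.65)²/11.65 + (19−29.12)²/29.12 + (39−29.12)²/29.12 + (5−11.65)²/11.65 + (26−17.47)²/17.47 = 15.0603
df = 4
p-value (upper-tail) = 0.00458
At α=0.05: p < α → reject H₀

reject H₀: yes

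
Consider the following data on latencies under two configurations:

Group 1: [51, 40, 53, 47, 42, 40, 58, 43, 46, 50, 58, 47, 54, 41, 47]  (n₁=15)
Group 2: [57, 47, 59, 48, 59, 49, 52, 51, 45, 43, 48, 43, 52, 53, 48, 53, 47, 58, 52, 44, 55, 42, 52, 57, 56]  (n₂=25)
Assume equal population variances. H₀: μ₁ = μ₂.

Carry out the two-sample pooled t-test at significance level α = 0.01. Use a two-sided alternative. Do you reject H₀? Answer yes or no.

reject H₀: no

x̄₁=47.800, s₁=6.085, n₁=15
x̄₂=50.800, s₂=5.236, n₂=25
s_p² = [14·6.085² + 24·5.236²]/38 = 30.9579
SE = √(s_p²·(1/15+1/25)) = 1.8172
t = (47.800−50.800)/1.8172 = -1.6509
df = 38
p-value (two-sided) = 0.10700
At α=0.01: p ≥ α → fail to reject H₀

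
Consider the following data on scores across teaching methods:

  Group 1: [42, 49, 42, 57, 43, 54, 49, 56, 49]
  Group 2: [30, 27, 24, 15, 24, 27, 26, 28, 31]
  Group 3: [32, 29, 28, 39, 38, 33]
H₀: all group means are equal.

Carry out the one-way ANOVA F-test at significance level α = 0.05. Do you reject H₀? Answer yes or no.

reject H₀: yes

Group means [49.00, 25.78, 33.17], grand mean 36.333
SSB = Σnᵢ(x̄ᵢ−x̄)² = 2506.944; SSW = ΣΣ(x−x̄ᵢ)² = 550.389
MSB = 2506.944/2 = 1253.4722; MSW = 550.389/21 = 26.2090
F = MSB/MSW = 47.8260
df = (2, 21)
p-value (upper-tail) = 0.00000
At α=0.05: p < α → reject H₀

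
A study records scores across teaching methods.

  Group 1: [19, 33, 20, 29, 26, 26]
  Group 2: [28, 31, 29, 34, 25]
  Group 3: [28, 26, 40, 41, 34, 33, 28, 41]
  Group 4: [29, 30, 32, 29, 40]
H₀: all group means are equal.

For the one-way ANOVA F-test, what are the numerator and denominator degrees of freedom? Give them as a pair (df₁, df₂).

k = 4 groups, N = 24 total
df = (k−1, N−k) = (4−1, 24−4) = (3, 20)

degrees of freedom = [3, 20]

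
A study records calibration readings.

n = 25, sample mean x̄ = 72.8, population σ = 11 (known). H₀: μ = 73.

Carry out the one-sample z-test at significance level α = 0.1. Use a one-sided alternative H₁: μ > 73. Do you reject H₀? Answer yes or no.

SE = σ/√n = 11/√25 = 2.2000
z = (x̄−μ₀)/SE = (72.8−73)/2.2000 = -0.0909
p-value (one-sided, H₁ greater) = 0.53622
At α=0.1: p ≥ α → fail to reject H₀

reject H₀: no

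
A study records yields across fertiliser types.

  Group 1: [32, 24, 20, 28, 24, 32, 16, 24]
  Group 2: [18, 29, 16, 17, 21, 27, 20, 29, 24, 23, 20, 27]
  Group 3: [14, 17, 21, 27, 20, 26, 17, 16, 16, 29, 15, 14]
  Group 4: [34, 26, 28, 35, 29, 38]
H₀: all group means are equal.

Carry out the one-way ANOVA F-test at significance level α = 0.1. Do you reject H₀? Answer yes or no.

reject H₀: yes

Group means [25.00, 22.58, 19.33, 31.67], grand mean 23.500
SSB = Σnᵢ(x̄ᵢ−x̄)² = 636.583; SSW = ΣΣ(x−x̄ᵢ)² = 868.917
MSB = 636.583/3 = 212.1944; MSW = 868.917/34 = 25.5564
F = MSB/MSW = 8.3030
df = (3, 34)
p-value (upper-tail) = 0.00028
At α=0.1: p < α → reject H₀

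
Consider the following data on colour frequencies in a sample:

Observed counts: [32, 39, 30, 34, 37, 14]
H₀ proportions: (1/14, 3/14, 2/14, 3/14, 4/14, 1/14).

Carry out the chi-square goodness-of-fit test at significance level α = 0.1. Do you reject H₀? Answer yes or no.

n = 186; E_i = n·p_i = [13.29, 39.86, 26.57, 39.86, 53.14, 13.29]
χ² = (32−13.29)²/13.29 + (39−39.86)²/39.86 + (30−26.57)²/26.57 + (34−39.86)²/39.86 + (37−53.14)²/53.14 + (14−13.29)²/13.29 = 32.6246
df = 5
p-value (upper-tail) = 0.00000
At α=0.1: p < α → reject H₀

reject H₀: yes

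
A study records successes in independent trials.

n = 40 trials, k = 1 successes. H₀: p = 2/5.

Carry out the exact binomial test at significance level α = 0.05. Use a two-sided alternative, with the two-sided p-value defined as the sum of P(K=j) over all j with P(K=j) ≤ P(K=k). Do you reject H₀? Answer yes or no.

Exact binomial: n=40, k=1, p₀=2/5=0.4000
P(X=j) = C(n,j)·p₀^j·(1−p₀)^(n−j); p = Σ P(X=j) over j with P(X=j) ≤ P(X=1)
p-value (two-sided) = 0.00000
At α=0.05: p < α → reject H₀

reject H₀: yes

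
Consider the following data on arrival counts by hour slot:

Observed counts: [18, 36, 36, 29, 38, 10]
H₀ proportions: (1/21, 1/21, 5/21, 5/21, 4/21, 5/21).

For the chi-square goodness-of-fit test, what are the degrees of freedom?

degrees of freedom = 5

df = k − 1 = 6 − 1 = 5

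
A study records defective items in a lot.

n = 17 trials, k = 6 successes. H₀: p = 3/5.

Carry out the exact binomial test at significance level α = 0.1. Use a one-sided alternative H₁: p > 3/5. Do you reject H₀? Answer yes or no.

reject H₀: no

Exact binomial: n=17, k=6, p₀=3/5=0.6000
P(X≥6) from Σ C(n,i)·p₀^i·(1−p₀)^(n−i)
p-value (one-sided, H₁ greater) = 0.98941
At α=0.1: p ≥ α → fail to reject H₀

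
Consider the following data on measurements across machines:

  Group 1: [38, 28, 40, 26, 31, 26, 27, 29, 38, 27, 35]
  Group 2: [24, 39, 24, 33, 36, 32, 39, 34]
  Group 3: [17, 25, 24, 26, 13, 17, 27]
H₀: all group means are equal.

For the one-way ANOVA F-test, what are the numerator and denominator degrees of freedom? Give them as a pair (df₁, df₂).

degrees of freedom = [2, 23]

k = 3 groups, N = 26 total
df = (k−1, N−k) = (3−1, 26−3) = (2, 23)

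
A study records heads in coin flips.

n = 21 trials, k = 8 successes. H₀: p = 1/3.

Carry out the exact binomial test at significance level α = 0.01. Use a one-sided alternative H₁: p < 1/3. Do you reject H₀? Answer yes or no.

Exact binomial: n=21, k=8, p₀=1/3=0.3333
P(X≤8) from Σ C(n,i)·p₀^i·(1−p₀)^(n−i)
p-value (one-sided, H₁ less) = 0.76012
At α=0.01: p ≥ α → fail to reject H₀

reject H₀: no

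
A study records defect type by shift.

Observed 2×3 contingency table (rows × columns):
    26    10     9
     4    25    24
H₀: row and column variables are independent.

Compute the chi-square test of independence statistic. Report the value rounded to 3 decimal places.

Row totals [45, 53], col totals [30, 35, 33], n=98
χ² = (26−13.78)²/13.78 + (10−16.07)²/16.07 + (9−15.15)²/15.15 + (4−16.22)²/16.22 + (25−18.93)²/18.93 + (24−17.85)²/17.85 = 28.9197
df = 2

test statistic = 28.920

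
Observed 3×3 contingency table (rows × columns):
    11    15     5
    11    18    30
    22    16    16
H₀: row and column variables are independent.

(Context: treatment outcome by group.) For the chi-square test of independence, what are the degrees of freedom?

degrees of freedom = 4

df = (r−1)(c−1) = (3−1)·(3−1) = 4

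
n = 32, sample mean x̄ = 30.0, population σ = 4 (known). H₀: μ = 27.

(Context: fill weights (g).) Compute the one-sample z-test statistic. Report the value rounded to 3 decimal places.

SE = σ/√n = 4/√32 = 0.7071
z = (x̄−μ₀)/SE = (30.0−27)/0.7071 = 4.2426

test statistic = 4.243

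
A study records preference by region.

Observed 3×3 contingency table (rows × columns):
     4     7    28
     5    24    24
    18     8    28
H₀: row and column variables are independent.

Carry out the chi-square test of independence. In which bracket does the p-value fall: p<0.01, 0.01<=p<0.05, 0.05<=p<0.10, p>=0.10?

Row totals [39, 53, 54], col totals [27, 39, 80], n=146
χ² = (4−7.21)²/7.21 + (7−10.42)²/10.42 + (28−21.37)²/21.37 + (5−9.80)²/9.80 + (24−14.16)²/14.16 + (24−29.04)²/29.04 + (18−9.99)²/9.99 + (8−14.42)²/14.42 + (28−29.59)²/29.59 = 24.0564
df = 4
p-value (upper-tail) = 0.00008
→ bracket: p<0.01

p-value bracket: p<0.01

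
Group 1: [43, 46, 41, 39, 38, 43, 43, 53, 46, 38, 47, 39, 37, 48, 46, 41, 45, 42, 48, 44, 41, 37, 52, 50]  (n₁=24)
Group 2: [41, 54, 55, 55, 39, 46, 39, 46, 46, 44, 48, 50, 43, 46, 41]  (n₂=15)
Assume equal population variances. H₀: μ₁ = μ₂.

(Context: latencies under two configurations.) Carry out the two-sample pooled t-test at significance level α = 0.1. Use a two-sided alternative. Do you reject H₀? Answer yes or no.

reject H₀: no

x̄₁=43.625, s₁=4.595, n₁=24
x̄₂=46.200, s₂=5.388, n₂=15
s_p² = [23·4.595² + 14·5.388²]/37 = 24.1088
SE = √(s_p²·(1/24+1/15)) = 1.6161
t = (43.625−46.200)/1.6161 = -1.5933
df = 37
p-value (two-sided) = 0.11959
At α=0.1: p ≥ α → fail to reject H₀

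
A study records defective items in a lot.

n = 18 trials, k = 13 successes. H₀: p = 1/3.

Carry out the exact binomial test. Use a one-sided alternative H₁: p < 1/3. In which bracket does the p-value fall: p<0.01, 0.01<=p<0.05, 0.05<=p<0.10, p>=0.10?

Exact binomial: n=18, k=13, p₀=1/3=0.3333
P(X≤13) from Σ C(n,i)·p₀^i·(1−p₀)^(n−i)
p-value (one-sided, H₁ less) = 0.99986
→ bracket: p>=0.10

p-value bracket: p>=0.10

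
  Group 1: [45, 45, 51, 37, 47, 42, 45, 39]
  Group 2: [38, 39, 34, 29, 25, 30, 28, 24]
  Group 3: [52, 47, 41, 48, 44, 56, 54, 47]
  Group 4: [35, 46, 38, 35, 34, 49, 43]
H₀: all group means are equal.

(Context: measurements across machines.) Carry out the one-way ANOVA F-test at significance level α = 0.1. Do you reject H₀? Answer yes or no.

reject H₀: yes

Group means [43.88, 30.88, 48.62, 40.00], grand mean 40.871
SSB = Σnᵢ(x̄ᵢ−x̄)² = 1357.859; SSW = ΣΣ(x−x̄ᵢ)² = 755.625
MSB = 1357.859/3 = 452.6196; MSW = 755.625/27 = 27.9861
F = MSB/MSW = 16.1730
df = (3, 27)
p-value (upper-tail) = 0.00000
At α=0.1: p < α → reject H₀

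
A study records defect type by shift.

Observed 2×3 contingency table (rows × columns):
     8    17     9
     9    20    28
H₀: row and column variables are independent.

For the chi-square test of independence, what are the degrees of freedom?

degrees of freedom = 2

df = (r−1)(c−1) = (2−1)·(3−1) = 2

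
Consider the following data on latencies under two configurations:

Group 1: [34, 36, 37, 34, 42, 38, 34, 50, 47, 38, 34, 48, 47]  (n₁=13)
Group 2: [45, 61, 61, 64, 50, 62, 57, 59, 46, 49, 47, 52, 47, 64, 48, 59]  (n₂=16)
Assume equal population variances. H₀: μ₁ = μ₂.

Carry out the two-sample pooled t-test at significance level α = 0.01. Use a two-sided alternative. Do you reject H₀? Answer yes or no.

x̄₁=39.923, s₁=6.075, n₁=13
x̄₂=54.438, s₂=7.033, n₂=16
s_p² = [12·6.075² + 15·7.033²]/27 = 43.8837
SE = √(s_p²·(1/13+1/16)) = 2.4735
t = (39.923−54.438)/2.4735 = -5.8679
df = 27
p-value (two-sided) = 0.00000
At α=0.01: p < α → reject H₀

reject H₀: yes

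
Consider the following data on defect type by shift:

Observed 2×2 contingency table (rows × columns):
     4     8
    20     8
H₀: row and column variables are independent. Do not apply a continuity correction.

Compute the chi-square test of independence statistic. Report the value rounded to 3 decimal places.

test statistic = 5.079

Row totals [12, 28], col totals [24, 16], n=40
χ² = (4−7.20)²/7.20 + (8−4.80)²/4.80 + (20−16.80)²/16.80 + (8−11.20)²/11.20 = 5.0794
df = 1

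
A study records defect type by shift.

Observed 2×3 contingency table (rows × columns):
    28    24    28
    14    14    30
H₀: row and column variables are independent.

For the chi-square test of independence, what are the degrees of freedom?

degrees of freedom = 2

df = (r−1)(c−1) = (2−1)·(3−1) = 2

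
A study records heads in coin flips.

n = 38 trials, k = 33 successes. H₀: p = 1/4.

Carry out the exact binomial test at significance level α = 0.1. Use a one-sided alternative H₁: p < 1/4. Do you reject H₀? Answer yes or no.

Exact binomial: n=38, k=33, p₀=1/4=0.2500
P(X≤33) from Σ C(n,i)·p₀^i·(1−p₀)^(n−i)
p-value (one-sided, H₁ less) = 1.00000
At α=0.1: p ≥ α → fail to reject H₀

reject H₀: no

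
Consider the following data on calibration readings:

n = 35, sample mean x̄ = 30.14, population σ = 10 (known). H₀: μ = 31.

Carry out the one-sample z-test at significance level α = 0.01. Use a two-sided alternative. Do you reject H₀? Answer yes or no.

SE = σ/√n = 10/√35 = 1.6903
z = (x̄−μ₀)/SE = (30.14−31)/1.6903 = -0.5088
p-value (two-sided) = 0.61090
At α=0.01: p ≥ α → fail to reject H₀

reject H₀: no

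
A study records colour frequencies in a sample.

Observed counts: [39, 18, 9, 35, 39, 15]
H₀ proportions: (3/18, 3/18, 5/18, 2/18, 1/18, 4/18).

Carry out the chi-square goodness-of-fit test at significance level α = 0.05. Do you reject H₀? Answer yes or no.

reject H₀: yes

n = 155; E_i = n·p_i = [25.83, 25.83, 43.06, 17.22, 8.61, 34.44]
χ² = (39−25.83)²/25.83 + (18−25.83)²/25.83 + (9−43.06)²/43.06 + (35−17.22)²/17.22 + (39−8.61)²/8.61 + (15−34.44)²/34.44 = 172.5942
df = 5
p-value (upper-tail) = 0.00000
At α=0.05: p < α → reject H₀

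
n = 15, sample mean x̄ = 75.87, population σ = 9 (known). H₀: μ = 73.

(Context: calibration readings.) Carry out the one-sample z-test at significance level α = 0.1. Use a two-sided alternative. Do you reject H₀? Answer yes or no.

SE = σ/√n = 9/√15 = 2.3238
z = (x̄−μ₀)/SE = (75.87−73)/2.3238 = 1.2351
p-value (two-sided) = 0.21681
At α=0.1: p ≥ α → fail to reject H₀

reject H₀: no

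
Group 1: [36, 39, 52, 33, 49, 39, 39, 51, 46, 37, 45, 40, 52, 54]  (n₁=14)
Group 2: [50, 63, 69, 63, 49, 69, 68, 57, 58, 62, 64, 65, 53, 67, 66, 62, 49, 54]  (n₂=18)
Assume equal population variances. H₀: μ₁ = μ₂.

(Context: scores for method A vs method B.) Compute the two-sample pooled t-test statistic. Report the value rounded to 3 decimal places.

test statistic = -6.764

x̄₁=43.714, s₁=6.966, n₁=14
x̄₂=60.444, s₂=6.922, n₂=18
s_p² = [13·6.966² + 17·6.922²]/30 = 48.1767
SE = √(s_p²·(1/14+1/18)) = 2.4734
t = (43.714−60.444)/2.4734 = -6.7640
df = 30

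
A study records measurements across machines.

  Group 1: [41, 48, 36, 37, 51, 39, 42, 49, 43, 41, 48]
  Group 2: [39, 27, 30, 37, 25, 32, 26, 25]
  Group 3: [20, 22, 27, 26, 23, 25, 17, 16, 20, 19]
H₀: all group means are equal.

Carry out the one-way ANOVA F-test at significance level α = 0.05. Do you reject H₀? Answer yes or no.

Group means [43.18, 30.12, 21.50], grand mean 32.103
SSB = Σnᵢ(x̄ᵢ−x̄)² = 2505.678; SSW = ΣΣ(x−x̄ᵢ)² = 595.011
MSB = 2505.678/2 = 1252.8391; MSW = 595.011/26 = 22.8851
F = MSB/MSW = 54.7449
df = (2, 26)
p-value (upper-tail) = 0.00000
At α=0.05: p < α → reject H₀

reject H₀: yes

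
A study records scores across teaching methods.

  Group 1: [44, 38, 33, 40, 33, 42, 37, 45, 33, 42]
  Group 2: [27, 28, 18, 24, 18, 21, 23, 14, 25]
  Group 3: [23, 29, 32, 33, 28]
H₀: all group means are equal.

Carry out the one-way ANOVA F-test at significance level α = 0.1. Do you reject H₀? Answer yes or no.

Group means [38.70, 22.00, 29.00], grand mean 30.417
SSB = Σnᵢ(x̄ᵢ−x̄)² = 1333.733; SSW = ΣΣ(x−x̄ᵢ)² = 426.100
MSB = 1333.733/2 = 666.8667; MSW = 426.100/21 = 20.2905
F = MSB/MSW = 32.8660
df = (2, 21)
p-value (upper-tail) = 0.00000
At α=0.1: p < α → reject H₀

reject H₀: yes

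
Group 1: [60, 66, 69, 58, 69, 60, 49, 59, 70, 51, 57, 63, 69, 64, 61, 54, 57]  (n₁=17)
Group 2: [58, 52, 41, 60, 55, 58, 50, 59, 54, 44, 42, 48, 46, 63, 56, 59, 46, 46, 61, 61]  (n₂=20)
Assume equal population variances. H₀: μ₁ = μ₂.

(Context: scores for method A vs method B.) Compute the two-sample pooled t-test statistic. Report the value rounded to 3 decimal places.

x̄₁=60.941, s₁=6.378, n₁=17
x̄₂=52.950, s₂=7.037, n₂=20
s_p² = [16·6.378² + 19·7.037²]/35 = 45.4826
SE = √(s_p²·(1/17+1/20)) = 2.2248
t = (60.941−52.950)/2.2248 = 3.5919
df = 35

test statistic = 3.592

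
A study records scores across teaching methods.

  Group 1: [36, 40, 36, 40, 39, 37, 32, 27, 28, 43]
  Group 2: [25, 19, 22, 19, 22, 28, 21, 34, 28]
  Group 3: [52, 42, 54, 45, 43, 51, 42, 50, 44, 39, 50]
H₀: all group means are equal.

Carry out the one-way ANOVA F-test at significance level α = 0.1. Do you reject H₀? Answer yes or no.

Group means [35.80, 24.22, 46.55], grand mean 36.267
SSB = Σnᵢ(x̄ᵢ−x̄)² = 2469.984; SSW = ΣΣ(x−x̄ᵢ)² = 699.883
MSB = 2469.984/2 = 1234.9919; MSW = 699.883/27 = 25.9216
F = MSB/MSW = 47.6434
df = (2, 27)
p-value (upper-tail) = 0.00000
At α=0.1: p < α → reject H₀

reject H₀: yes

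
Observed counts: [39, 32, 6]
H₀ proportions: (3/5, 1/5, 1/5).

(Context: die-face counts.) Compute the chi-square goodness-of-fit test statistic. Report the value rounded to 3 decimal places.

n = 77; E_i = n·p_i = [46.20, 15.40, 15.40]
χ² = (39−46.20)²/46.20 + (32−15.40)²/15.40 + (6−15.40)²/15.40 = 24.7532
df = 2

test statistic = 24.753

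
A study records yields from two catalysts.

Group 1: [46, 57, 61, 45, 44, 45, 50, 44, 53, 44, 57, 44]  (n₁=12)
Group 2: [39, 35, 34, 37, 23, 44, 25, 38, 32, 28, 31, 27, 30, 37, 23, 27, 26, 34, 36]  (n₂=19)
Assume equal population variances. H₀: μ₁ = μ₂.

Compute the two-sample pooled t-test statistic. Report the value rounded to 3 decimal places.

x̄₁=49.167, s₁=6.250, n₁=12
x̄₂=31.895, s₂=5.915, n₂=19
s_p² = [11·6.250² + 18·5.915²]/29 = 36.5330
SE = √(s_p²·(1/12+1/19)) = 2.2287
t = (49.167−31.895)/2.2287 = 7.7497
df = 29

test statistic = 7.750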